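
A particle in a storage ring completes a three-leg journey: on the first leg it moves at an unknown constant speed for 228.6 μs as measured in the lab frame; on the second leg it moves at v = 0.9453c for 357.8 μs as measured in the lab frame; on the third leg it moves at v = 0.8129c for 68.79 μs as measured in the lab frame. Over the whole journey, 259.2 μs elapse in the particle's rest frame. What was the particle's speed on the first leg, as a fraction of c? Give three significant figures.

Leg 1: speed unknown; τ_1 = 228.6/γ_1.
Leg 2: γ = 1/√(1 − 0.9453²) = 1/√0.1064 = 3.066; τ_2 = 357.8/3.066 = 116.7 μs.
Leg 3: γ = 1/√(1 − 0.8129²) = 1/√0.3392 = 1.717; τ_3 = 68.79/1.717 = 40.06 μs.
Total proper time: τ_1 + 116.7 + 40.06 = 259.2, so τ_1 = 259.2 − 156.8 = 102.4 μs.
γ_1 = 228.6/102.4 = 2.232; β = √(1 − 1/γ²) = √0.7993.

β = 0.894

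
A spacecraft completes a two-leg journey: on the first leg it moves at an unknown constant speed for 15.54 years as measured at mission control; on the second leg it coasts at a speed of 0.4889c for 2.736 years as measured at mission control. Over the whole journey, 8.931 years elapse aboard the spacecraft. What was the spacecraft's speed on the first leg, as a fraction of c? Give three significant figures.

β = 0.907

Leg 1: speed unknown; τ_1 = 15.54/γ_1.
Leg 2: γ = 1/√(1 − 0.4889²) = 1/√0.7610 = 1.146; τ_2 = 2.736/1.146 = 2.387 years.
Total proper time: τ_1 + 2.387 = 8.931, so τ_1 = 8.931 − 2.387 = 6.544 years.
γ_1 = 15.54/6.544 = 2.375; β = √(1 − 1/γ²) = √0.8227.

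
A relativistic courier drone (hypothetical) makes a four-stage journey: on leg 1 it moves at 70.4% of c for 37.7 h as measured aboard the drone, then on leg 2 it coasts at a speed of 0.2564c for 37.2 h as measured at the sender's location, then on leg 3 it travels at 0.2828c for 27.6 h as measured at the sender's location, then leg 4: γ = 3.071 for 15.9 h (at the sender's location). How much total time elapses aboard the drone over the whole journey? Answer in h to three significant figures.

Leg 1: 37.7 h is already measured aboard the drone.
Leg 2: γ = 1/√(1 − 0.2564²) = 1/√0.9343 = 1.035; τ_2 = 37.2/1.035 = 35.96 h.
Leg 3: γ = 1/√(1 − 0.2828²) = 1/√0.9200 = 1.043; τ_3 = 27.6/1.043 = 26.47 h.
Leg 4: γ = 3.071; τ_4 = 15.9/3.071 = 5.177 h.
Total: 37.70 + 35.96 + 26.47 + 5.177 h.

τ = 105 h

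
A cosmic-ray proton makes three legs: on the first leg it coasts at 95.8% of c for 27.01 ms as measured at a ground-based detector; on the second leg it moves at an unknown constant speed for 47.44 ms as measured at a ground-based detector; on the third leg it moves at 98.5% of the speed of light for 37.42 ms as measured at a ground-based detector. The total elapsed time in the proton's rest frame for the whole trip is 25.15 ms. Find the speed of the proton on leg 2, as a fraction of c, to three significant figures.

Leg 1: β = 0.958; γ = 1/√(1 − 0.958²) = 1/√0.08224 = 3.487; τ_1 = 27.01/3.487 = 7.746 ms.
Leg 2: speed unknown; τ_2 = 47.44/γ_2.
Leg 3: β = 0.985; γ = 1/√(1 − 0.985²) = 1/√0.02977 = 5.795; τ_3 = 37.42/5.795 = 6.457 ms.
Total proper time: 7.746 + τ_2 + 6.457 = 25.15, so τ_2 = 25.15 − 14.20 = 10.95 ms.
γ_2 = 47.44/10.95 = 4.333; β = √(1 − 1/γ²) = √0.9467.

β = 0.973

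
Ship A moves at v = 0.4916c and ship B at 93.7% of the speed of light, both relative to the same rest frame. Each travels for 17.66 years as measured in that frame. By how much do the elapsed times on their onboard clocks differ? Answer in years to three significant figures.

A: γ = 1/√(1 − 0.4916²) = 1/√0.7583 = 1.148; τ_A = 17.66/1.148 = 15.38 years.
B: β = 0.937; γ = 1/√(1 − 0.937²) = 1/√0.1220 = 2.863; τ_B = 17.66/2.863 = 6.169 years.

|τ_A − τ_B| = 9.21 years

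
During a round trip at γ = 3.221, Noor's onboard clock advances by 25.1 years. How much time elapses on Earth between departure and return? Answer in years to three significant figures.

γ = 3.221
Earth-frame duration is the dilated interval: Δt = γτ = 3.221 × 25.1 years.

Δt = 80.8 years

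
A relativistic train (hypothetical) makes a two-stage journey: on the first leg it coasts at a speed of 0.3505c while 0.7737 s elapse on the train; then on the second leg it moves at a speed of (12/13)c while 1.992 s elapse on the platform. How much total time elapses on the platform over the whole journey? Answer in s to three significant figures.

Δt = 2.82 s

Leg 1: γ = 1/√(1 − 0.3505²) = 1/√0.8771 = 1.068; Δt_1 = 1.068 × 0.7737 = 0.8261 s.
Leg 2: 1.992 s is already measured on the platform.
Total: 0.8261 + 1.992 s.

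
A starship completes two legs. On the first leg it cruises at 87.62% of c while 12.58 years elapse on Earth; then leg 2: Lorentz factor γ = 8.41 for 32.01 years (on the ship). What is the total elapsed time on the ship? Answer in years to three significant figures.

τ = 38.1 years

Leg 1: β = 0.8762; γ = 1/√(1 − 0.8762²) = 1/√0.2323 = 2.075; τ_1 = 12.58/2.075 = 6.063 years.
Leg 2: 32.01 years is already measured on the ship.
Total: 6.063 + 32.01 years.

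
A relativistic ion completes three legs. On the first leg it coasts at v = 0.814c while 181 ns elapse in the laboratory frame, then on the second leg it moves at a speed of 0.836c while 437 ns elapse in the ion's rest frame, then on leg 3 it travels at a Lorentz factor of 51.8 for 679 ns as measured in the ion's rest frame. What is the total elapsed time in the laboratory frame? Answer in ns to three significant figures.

Δt = 3.61×10⁴ ns

Leg 1: 181 ns is already measured in the laboratory frame.
Leg 2: γ = 1/√(1 − 0.836²) = 1/√0.3011 = 1.822; Δt_2 = 1.822 × 437 = 796.4 ns.
Leg 3: γ = 51.8; Δt_3 = 51.80 × 679 = 3.517×10⁴ ns.
Total: 181.0 + 796.4 + 3.517×10⁴ ns.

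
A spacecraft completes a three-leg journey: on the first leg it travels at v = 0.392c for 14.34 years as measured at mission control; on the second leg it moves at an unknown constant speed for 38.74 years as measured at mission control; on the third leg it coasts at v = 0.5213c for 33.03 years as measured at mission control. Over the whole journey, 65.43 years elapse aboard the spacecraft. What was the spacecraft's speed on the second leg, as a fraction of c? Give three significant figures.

Leg 1: γ = 1/√(1 − 0.392²) = 1/√0.8463 = 1.087; τ_1 = 14.34/1.087 = 13.19 years.
Leg 2: speed unknown; τ_2 = 38.74/γ_2.
Leg 3: γ = 1/√(1 − 0.5213²) = 1/√0.7282 = 1.172; τ_3 = 33.03/1.172 = 28.19 years.
Total proper time: 13.19 + τ_2 + 28.19 = 65.43, so τ_2 = 65.43 − 41.38 = 24.05 years.
γ_2 = 38.74/24.05 = 1.611; β = √(1 − 1/γ²) = √0.6146.

β = 0.784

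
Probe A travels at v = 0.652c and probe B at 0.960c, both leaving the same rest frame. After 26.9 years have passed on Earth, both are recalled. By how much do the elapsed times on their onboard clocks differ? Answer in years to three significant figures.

A: γ = 1/√(1 − 0.652²) = 1/√0.5749 = 1.319; τ_A = 26.9/1.319 = 20.40 years.
B: γ = 1/√(1 − 0.960²) = 25/7 ≈ 3.571; τ_B = 26.9/3.571 = 7.532 years.

|τ_A − τ_B| = 12.9 years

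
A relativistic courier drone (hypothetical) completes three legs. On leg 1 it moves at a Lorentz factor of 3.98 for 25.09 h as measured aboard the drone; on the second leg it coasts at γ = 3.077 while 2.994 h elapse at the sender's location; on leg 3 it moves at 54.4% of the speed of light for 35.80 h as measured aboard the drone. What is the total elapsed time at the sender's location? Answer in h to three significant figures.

Δt = 146 h

Leg 1: γ = 3.98; Δt_1 = 3.980 × 25.09 = 99.86 h.
Leg 2: 2.994 h is already measured at the sender's location.
Leg 3: β = 0.544; γ = 1/√(1 − 0.544²) = 1/√0.7041 = 1.192; Δt_3 = 1.192 × 35.80 = 42.67 h.
Total: 99.86 + 2.994 + 42.67 h.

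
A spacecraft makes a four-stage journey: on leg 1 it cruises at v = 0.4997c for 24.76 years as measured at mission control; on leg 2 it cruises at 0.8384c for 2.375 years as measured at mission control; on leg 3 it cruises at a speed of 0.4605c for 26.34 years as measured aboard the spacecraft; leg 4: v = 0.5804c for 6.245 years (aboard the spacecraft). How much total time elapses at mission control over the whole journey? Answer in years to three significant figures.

Δt = 64.5 years

Leg 1: 24.76 years is already measured at mission control.
Leg 2: 2.375 years is already measured at mission control.
Leg 3: γ = 1/√(1 − 0.4605²) = 1/√0.7879 = 1.127; Δt_3 = 1.127 × 26.34 = 29.67 years.
Leg 4: γ = 1/√(1 − 0.5804²) = 1/√0.6631 = 1.228; Δt_4 = 1.228 × 6.245 = 7.669 years.
Total: 24.76 + 2.375 + 29.67 + 7.669 years.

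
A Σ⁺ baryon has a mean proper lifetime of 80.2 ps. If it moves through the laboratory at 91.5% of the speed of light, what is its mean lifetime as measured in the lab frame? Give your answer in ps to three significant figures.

Δt = 199 ps

β = 0.915; γ = 1/√(1 − 0.915²) = 1/√0.1628 = 2.479
The rest-frame lifetime is the proper time; the lab measures the dilated interval Δt = γτ₀ = 2.479 × 80.2 ps.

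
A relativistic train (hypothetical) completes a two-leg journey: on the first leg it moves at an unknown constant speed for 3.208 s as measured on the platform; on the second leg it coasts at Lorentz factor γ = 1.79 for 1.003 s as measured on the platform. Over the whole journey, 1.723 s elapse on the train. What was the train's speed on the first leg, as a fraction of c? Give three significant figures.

Leg 1: speed unknown; τ_1 = 3.208/γ_1.
Leg 2: γ = 1.79; τ_2 = 1.003/1.790 = 0.5603 s.
Total proper time: τ_1 + 0.5603 = 1.723, so τ_1 = 1.723 − 0.5603 = 1.163 s.
γ_1 = 3.208/1.163 = 2.759; β = √(1 − 1/γ²) = √0.8686.

β = 0.932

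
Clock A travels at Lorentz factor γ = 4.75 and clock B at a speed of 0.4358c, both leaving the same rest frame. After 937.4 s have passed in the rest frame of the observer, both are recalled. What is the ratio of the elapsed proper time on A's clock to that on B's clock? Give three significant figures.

τ_A/τ_B = 0.234

A: γ = 4.75. B: γ = 1/√(1 − 0.4358²) = 1/√0.8101 = 1.111.
τ_A/τ_B = γ_B/γ_A = 1.111/4.750 = 0.2339, so τ_A/τ_B = 0.2339.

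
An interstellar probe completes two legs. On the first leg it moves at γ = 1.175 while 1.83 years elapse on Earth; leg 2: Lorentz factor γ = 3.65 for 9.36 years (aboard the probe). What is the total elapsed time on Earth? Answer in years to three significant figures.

Δt = 36.0 years

Leg 1: 1.83 years is already measured on Earth.
Leg 2: γ = 3.65; Δt_2 = 3.650 × 9.36 = 34.16 years.
Total: 1.830 + 34.16 years.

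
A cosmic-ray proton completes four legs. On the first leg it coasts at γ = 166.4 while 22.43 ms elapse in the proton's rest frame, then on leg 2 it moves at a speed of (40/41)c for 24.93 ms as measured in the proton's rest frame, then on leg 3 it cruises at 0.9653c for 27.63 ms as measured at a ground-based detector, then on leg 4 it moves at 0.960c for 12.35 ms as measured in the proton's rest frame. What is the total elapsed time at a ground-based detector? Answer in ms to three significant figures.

Leg 1: γ = 166.4; Δt_1 = 166.4 × 22.43 = 3732 ms.
Leg 2: γ = 1/√(1 − (40/41)²) = 41/9 ≈ 4.556; Δt_2 = 4.556 × 24.93 = 113.6 ms.
Leg 3: 27.63 ms is already measured at a ground-based detector.
Leg 4: γ = 1/√(1 − 0.960²) = 25/7 ≈ 3.571; Δt_4 = 3.571 × 12.35 = 44.11 ms.
Total: 3732 + 113.6 + 27.63 + 44.11 ms.

Δt = 3920 ms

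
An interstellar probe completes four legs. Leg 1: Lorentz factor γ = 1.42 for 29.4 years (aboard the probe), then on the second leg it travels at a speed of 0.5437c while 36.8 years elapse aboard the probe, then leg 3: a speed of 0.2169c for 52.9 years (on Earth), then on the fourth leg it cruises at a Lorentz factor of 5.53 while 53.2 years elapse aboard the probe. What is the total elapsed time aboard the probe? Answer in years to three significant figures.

Leg 1: 29.4 years is already measured aboard the probe.
Leg 2: 36.8 years is already measured aboard the probe.
Leg 3: γ = 1/√(1 − 0.2169²) = 1/√0.9530 = 1.024; τ_3 = 52.9/1.024 = 51.64 years.
Leg 4: 53.2 years is already measured aboard the probe.
Total: 29.40 + 36.80 + 51.64 + 53.20 years.

τ = 171 years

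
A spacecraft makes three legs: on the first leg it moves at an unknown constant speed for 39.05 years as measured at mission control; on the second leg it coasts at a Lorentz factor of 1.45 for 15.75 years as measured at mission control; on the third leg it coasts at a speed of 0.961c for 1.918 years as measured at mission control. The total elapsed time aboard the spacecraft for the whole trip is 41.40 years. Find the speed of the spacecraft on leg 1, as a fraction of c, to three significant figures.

Leg 1: speed unknown; τ_1 = 39.05/γ_1.
Leg 2: γ = 1.45; τ_2 = 15.75/1.450 = 10.86 years.
Leg 3: γ = 1/√(1 − 0.961²) = 1/√0.07648 = 3.616; τ_3 = 1.918/3.616 = 0.5304 years.
Total proper time: τ_1 + 10.86 + 0.5304 = 41.40, so τ_1 = 41.40 − 11.39 = 30.01 years.
γ_1 = 39.05/30.01 = 1.301; β = √(1 − 1/γ²) = √0.4095.

β = 0.640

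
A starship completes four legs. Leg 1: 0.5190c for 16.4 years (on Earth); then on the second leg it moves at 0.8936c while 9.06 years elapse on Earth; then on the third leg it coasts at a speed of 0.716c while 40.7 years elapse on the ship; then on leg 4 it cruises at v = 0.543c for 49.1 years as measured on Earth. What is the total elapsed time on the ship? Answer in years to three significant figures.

Leg 1: γ = 1/√(1 − 0.5190²) = 1/√0.7306 = 1.170; τ_1 = 16.4/1.170 = 14.02 years.
Leg 2: γ = 1/√(1 − 0.8936²) = 1/√0.2015 = 2.228; τ_2 = 9.06/2.228 = 4.067 years.
Leg 3: 40.7 years is already measured on the ship.
Leg 4: γ = 1/√(1 − 0.543²) = 1/√0.7052 = 1.191; τ_4 = 49.1/1.191 = 41.23 years.
Total: 14.02 + 4.067 + 40.70 + 41.23 years.

τ = 100 years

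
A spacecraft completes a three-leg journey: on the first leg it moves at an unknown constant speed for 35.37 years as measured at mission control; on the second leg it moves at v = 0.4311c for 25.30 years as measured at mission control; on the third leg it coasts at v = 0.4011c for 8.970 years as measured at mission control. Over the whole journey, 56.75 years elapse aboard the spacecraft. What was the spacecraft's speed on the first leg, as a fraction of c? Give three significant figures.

β = 0.687

Leg 1: speed unknown; τ_1 = 35.37/γ_1.
Leg 2: γ = 1/√(1 − 0.4311²) = 1/√0.8142 = 1.108; τ_2 = 25.30/1.108 = 22.83 years.
Leg 3: γ = 1/√(1 − 0.4011²) = 1/√0.8391 = 1.092; τ_3 = 8.970/1.092 = 8.217 years.
Total proper time: τ_1 + 22.83 + 8.217 = 56.75, so τ_1 = 56.75 − 31.05 = 25.70 years.
γ_1 = 35.37/25.70 = 1.376; β = √(1 − 1/γ²) = √0.4718.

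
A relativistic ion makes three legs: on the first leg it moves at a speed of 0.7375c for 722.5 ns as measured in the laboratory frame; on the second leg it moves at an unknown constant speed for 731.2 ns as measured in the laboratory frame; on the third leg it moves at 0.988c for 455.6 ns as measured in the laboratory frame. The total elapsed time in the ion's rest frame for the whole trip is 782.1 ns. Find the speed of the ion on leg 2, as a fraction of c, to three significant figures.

Leg 1: γ = 1/√(1 − 0.7375²) = 1/√0.4561 = 1.481; τ_1 = 722.5/1.481 = 487.9 ns.
Leg 2: speed unknown; τ_2 = 731.2/γ_2.
Leg 3: γ = 1/√(1 − 0.988²) = 1/√0.02386 = 6.474; τ_3 = 455.6/6.474 = 70.37 ns.
Total proper time: 487.9 + τ_2 + 70.37 = 782.1, so τ_2 = 782.1 − 558.3 = 223.8 ns.
γ_2 = 731.2/223.8 = 3.267; β = √(1 − 1/γ²) = √0.9063.

β = 0.952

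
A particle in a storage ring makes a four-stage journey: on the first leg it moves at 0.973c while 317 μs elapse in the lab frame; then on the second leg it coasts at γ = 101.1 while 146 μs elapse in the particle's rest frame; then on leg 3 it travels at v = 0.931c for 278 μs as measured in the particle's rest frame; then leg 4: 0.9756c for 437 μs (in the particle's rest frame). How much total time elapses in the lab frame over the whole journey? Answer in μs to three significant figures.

Δt = 1.78×10⁴ μs

Leg 1: 317 μs is already measured in the lab frame.
Leg 2: γ = 101.1; Δt_2 = 101.1 × 146 = 1.476×10⁴ μs.
Leg 3: γ = 1/√(1 − 0.931²) = 1/√0.1332 = 2.740; Δt_3 = 2.740 × 278 = 761.6 μs.
Leg 4: γ = 1/√(1 − 0.9756²) = 1/√0.04820 = 4.555; Δt_4 = 4.555 × 437 = 1990 μs.
Total: 317.0 + 1.476×10⁴ + 761.6 + 1990 μs.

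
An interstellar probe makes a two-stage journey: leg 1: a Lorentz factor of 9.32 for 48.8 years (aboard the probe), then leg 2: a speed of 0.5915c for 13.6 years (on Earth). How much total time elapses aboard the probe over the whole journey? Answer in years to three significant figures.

Leg 1: 48.8 years is already measured aboard the probe.
Leg 2: γ = 1/√(1 − 0.5915²) = 1/√0.6501 = 1.240; τ_2 = 13.6/1.240 = 10.97 years.
Total: 48.80 + 10.97 years.

τ = 59.8 years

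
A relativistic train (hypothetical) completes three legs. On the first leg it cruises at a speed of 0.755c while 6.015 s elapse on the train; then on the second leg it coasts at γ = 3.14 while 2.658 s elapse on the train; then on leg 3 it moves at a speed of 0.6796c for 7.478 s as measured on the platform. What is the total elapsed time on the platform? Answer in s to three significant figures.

Leg 1: γ = 1/√(1 − 0.755²) = 1/√0.4300 = 1.525; Δt_1 = 1.525 × 6.015 = 9.173 s.
Leg 2: γ = 3.14; Δt_2 = 3.140 × 2.658 = 8.346 s.
Leg 3: 7.478 s is already measured on the platform.
Total: 9.173 + 8.346 + 7.478 s.

Δt = 25.0 s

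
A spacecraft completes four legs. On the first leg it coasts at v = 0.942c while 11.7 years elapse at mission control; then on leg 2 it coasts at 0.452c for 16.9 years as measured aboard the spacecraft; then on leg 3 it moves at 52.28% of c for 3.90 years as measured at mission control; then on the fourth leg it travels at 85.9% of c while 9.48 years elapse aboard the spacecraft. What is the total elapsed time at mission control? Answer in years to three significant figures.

Δt = 53.1 years

Leg 1: 11.7 years is already measured at mission control.
Leg 2: γ = 1/√(1 − 0.452²) = 1/√0.7957 = 1.121; Δt_2 = 1.121 × 16.9 = 18.95 years.
Leg 3: 3.90 years is already measured at mission control.
Leg 4: β = 0.859; γ = 1/√(1 − 0.859²) = 1/√0.2621 = 1.953; Δt_4 = 1.953 × 9.48 = 18.52 years.
Total: 11.70 + 18.95 + 3.900 + 18.52 years.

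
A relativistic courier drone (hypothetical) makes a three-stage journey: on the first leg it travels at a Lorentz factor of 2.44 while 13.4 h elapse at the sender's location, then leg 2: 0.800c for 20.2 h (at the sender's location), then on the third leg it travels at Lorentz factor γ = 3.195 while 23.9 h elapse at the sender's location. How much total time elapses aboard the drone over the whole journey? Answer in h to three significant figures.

τ = 25.1 h

Leg 1: γ = 2.44; τ_1 = 13.4/2.440 = 5.492 h.
Leg 2: γ = 1/√(1 − 0.800²) = 5/3 ≈ 1.667; τ_2 = 20.2/1.667 = 12.12 h.
Leg 3: γ = 3.195; τ_3 = 23.9/3.195 = 7.480 h.
Total: 5.492 + 12.12 + 7.480 h.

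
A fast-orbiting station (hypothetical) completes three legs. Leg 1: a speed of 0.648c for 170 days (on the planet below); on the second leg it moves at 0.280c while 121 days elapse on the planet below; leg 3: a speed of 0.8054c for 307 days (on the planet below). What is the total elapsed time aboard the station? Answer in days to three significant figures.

Leg 1: γ = 1/√(1 − 0.648²) = 1/√0.5801 = 1.313; τ_1 = 170/1.313 = 129.5 days.
Leg 2: γ = 1/√(1 − 0.280²) = 25/24 ≈ 1.042; τ_2 = 121/1.042 = 116.2 days.
Leg 3: γ = 1/√(1 − 0.8054²) = 1/√0.3513 = 1.687; τ_3 = 307/1.687 = 182.0 days.
Total: 129.5 + 116.2 + 182.0 days.

τ = 428 days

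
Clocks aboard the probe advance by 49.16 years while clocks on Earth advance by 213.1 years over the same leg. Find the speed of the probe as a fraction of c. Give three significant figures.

β = 0.973

The proper time is measured aboard the probe (both events occur at the probe's location); Δt is measured on Earth. γ = Δt/τ = 213.1/49.16 = 4.335.
β = √(1 − 1/γ²) = √(1 − 0.05322) = √0.9468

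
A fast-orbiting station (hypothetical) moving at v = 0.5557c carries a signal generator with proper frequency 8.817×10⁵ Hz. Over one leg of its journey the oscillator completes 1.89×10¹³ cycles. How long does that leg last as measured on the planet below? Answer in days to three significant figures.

γ = 1/√(1 − 0.5557²) = 1/√0.6912 = 1.203
Proper time for N cycles: τ = N/f = 1.89×10¹³/(8.817×10⁵) = 2.144×10⁷ s = 248.1 days.
Lab-frame duration Δt = γτ = 1.203 × 248.1 = 298.4 days.

Δt = 298 days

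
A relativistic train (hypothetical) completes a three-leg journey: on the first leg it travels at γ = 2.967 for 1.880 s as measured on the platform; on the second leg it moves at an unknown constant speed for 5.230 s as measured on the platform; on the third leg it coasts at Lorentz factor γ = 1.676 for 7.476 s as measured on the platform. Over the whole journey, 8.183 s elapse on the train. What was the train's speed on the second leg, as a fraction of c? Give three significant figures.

Leg 1: γ = 2.967; τ_1 = 1.880/2.967 = 0.6336 s.
Leg 2: speed unknown; τ_2 = 5.230/γ_2.
Leg 3: γ = 1.676; τ_3 = 7.476/1.676 = 4.461 s.
Total proper time: 0.6336 + τ_2 + 4.461 = 8.183, so τ_2 = 8.183 − 5.094 = 3.089 s.
γ_2 = 5.230/3.089 = 1.693; β = √(1 − 1/γ²) = √0.6512.

β = 0.807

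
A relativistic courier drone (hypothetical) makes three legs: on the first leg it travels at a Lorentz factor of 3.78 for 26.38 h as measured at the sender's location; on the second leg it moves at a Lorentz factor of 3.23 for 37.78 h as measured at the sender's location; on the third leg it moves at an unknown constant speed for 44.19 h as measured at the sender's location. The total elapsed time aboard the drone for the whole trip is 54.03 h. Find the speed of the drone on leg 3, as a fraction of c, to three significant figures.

Leg 1: γ = 3.78; τ_1 = 26.38/3.780 = 6.979 h.
Leg 2: γ = 3.23; τ_2 = 37.78/3.230 = 11.70 h.
Leg 3: speed unknown; τ_3 = 44.19/γ_3.
Total proper time: 6.979 + 11.70 + τ_3 = 54.03, so τ_3 = 54.03 − 18.68 = 35.35 h.
γ_3 = 44.19/35.35 = 1.250; β = √(1 − 1/γ²) = √0.3599.

β = 0.600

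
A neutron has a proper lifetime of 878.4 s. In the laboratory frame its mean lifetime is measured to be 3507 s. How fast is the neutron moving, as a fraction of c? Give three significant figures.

v = 0.968c

γ = Δt/τ₀ = 3507/878.4 = 3.992
β = √(1 − 1/γ²) = √(1 − 0.06274) = √0.9373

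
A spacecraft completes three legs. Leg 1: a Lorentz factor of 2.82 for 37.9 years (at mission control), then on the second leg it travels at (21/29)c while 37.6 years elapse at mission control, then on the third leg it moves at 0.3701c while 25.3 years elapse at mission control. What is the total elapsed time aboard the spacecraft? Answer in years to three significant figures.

τ = 62.9 years

Leg 1: γ = 2.82; τ_1 = 37.9/2.820 = 13.44 years.
Leg 2: γ = 1/√(1 − (21/29)²) = 29/20 = 1.450; τ_2 = 37.6/1.450 = 25.93 years.
Leg 3: γ = 1/√(1 − 0.3701²) = 1/√0.8630 = 1.076; τ_3 = 25.3/1.076 = 23.50 years.
Total: 13.44 + 25.93 + 23.50 years.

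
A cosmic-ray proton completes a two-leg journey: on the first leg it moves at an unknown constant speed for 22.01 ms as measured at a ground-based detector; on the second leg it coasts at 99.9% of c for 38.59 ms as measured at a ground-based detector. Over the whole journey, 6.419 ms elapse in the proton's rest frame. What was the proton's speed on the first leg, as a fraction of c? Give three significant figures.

Leg 1: speed unknown; τ_1 = 22.01/γ_1.
Leg 2: β = 0.999; γ = 1/√(1 − 0.999²) = 1/√0.001999 = 22.37; τ_2 = 38.59/22.37 = 1.725 ms.
Total proper time: τ_1 + 1.725 = 6.419, so τ_1 = 6.419 − 1.725 = 4.694 ms.
γ_1 = 22.01/4.694 = 4.689; β = √(1 − 1/γ²) = √0.9545.

β = 0.977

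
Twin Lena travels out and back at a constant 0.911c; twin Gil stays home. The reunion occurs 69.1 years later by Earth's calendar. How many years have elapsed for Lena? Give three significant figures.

γ = 1/√(1 − 0.911²) = 1/√0.1701 = 2.425
Lena's clock measures proper time along the trip: τ = Δt/γ = 69.1/2.425 years.

τ = 28.5 years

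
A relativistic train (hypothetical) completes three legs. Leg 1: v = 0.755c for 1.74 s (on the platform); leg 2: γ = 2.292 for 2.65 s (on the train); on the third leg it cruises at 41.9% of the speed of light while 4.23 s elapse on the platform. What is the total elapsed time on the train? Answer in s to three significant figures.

Leg 1: γ = 1/√(1 − 0.755²) = 1/√0.4300 = 1.525; τ_1 = 1.74/1.525 = 1.141 s.
Leg 2: 2.65 s is already measured on the train.
Leg 3: β = 0.419; γ = 1/√(1 − 0.419²) = 1/√0.8244 = 1.101; τ_3 = 4.23/1.101 = 3.841 s.
Total: 1.141 + 2.650 + 3.841 s.

τ = 7.63 s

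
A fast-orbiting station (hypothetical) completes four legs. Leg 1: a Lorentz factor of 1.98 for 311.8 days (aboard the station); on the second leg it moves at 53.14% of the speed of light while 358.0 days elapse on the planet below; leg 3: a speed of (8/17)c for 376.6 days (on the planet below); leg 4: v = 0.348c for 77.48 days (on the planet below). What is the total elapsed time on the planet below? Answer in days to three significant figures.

Leg 1: γ = 1.98; Δt_1 = 1.980 × 311.8 = 617.4 days.
Leg 2: 358.0 days is already measured on the planet below.
Leg 3: 376.6 days is already measured on the planet below.
Leg 4: 77.48 days is already measured on the planet below.
Total: 617.4 + 358.0 + 376.6 + 77.48 days.

Δt = 1430 days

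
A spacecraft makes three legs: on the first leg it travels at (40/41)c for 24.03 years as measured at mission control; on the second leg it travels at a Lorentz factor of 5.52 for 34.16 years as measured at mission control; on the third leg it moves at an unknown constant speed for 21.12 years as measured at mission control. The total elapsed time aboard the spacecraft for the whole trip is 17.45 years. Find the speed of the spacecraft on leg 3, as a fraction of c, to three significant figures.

Leg 1: γ = 1/√(1 − (40/41)²) = 41/9 ≈ 4.556; τ_1 = 24.03/4.556 = 5.275 years.
Leg 2: γ = 5.52; τ_2 = 34.16/5.520 = 6.188 years.
Leg 3: speed unknown; τ_3 = 21.12/γ_3.
Total proper time: 5.275 + 6.188 + τ_3 = 17.45, so τ_3 = 17.45 − 11.46 = 5.987 years.
γ_3 = 21.12/5.987 = 3.528; β = √(1 − 1/γ²) = √0.9196.

β = 0.959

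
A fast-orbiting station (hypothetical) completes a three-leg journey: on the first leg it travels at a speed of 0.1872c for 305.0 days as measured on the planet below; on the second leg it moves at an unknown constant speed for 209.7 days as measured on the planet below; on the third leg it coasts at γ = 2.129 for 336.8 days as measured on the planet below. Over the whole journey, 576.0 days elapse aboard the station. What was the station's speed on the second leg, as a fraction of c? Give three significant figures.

β = 0.826

Leg 1: γ = 1/√(1 − 0.1872²) = 1/√0.9650 = 1.018; τ_1 = 305.0/1.018 = 299.6 days.
Leg 2: speed unknown; τ_2 = 209.7/γ_2.
Leg 3: γ = 2.129; τ_3 = 336.8/2.129 = 158.2 days.
Total proper time: 299.6 + τ_2 + 158.2 = 576.0, so τ_2 = 576.0 − 457.8 = 118.2 days.
γ_2 = 209.7/118.2 = 1.774; β = √(1 − 1/γ²) = √0.6823.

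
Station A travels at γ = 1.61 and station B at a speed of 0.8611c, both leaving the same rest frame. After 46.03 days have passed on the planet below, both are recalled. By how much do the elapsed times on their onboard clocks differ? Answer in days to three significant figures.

A: γ = 1.61; τ_A = 46.03/1.610 = 28.59 days.
B: γ = 1/√(1 − 0.8611²) = 1/√0.2585 = 1.967; τ_B = 46.03/1.967 = 23.40 days.

|τ_A − τ_B| = 5.19 days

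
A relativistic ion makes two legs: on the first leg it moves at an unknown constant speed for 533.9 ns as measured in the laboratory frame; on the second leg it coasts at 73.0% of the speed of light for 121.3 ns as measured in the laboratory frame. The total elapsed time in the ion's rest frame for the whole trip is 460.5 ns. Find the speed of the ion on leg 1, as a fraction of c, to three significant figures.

β = 0.707

Leg 1: speed unknown; τ_1 = 533.9/γ_1.
Leg 2: β = 0.730; γ = 1/√(1 − 0.730²) = 1/√0.4671 = 1.463; τ_2 = 121.3/1.463 = 82.90 ns.
Total proper time: τ_1 + 82.90 = 460.5, so τ_1 = 460.5 − 82.90 = 377.6 ns.
γ_1 = 533.9/377.6 = 1.414; β = √(1 − 1/γ²) = √0.4998.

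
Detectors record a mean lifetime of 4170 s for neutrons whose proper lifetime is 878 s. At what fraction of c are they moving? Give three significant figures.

γ = Δt/τ₀ = 4170/878 = 4.749
β = √(1 − 1/γ²) = √(1 − 0.04433) = √0.9557

v = 0.978c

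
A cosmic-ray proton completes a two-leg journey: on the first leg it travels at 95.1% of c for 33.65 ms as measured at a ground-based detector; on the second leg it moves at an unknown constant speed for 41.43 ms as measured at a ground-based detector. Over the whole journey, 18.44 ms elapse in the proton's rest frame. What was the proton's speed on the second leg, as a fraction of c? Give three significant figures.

Leg 1: β = 0.951; γ = 1/√(1 − 0.951²) = 1/√0.09560 = 3.234; τ_1 = 33.65/3.234 = 10.40 ms.
Leg 2: speed unknown; τ_2 = 41.43/γ_2.
Total proper time: 10.40 + τ_2 = 18.44, so τ_2 = 18.44 − 10.40 = 8.036 ms.
γ_2 = 41.43/8.036 = 5.156; β = √(1 − 1/γ²) = √0.9624.

β = 0.981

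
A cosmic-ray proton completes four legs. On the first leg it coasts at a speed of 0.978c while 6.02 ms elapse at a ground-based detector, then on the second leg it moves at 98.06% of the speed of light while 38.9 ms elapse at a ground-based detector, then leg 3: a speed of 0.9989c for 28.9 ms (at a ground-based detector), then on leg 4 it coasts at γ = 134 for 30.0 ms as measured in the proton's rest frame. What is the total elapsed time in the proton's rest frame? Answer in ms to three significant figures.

τ = 40.2 ms

Leg 1: γ = 1/√(1 − 0.978²) = 1/√0.04352 = 4.794; τ_1 = 6.02/4.794 = 1.256 ms.
Leg 2: β = 0.9806; γ = 1/√(1 − 0.9806²) = 1/√0.03842 = 5.102; τ_2 = 38.9/5.102 = 7.625 ms.
Leg 3: γ = 1/√(1 − 0.9989²) = 1/√0.002199 = 21.33; τ_3 = 28.9/21.33 = 1.355 ms.
Leg 4: 30.0 ms is already measured in the proton's rest frame.
Total: 1.256 + 7.625 + 1.355 + 30.00 ms.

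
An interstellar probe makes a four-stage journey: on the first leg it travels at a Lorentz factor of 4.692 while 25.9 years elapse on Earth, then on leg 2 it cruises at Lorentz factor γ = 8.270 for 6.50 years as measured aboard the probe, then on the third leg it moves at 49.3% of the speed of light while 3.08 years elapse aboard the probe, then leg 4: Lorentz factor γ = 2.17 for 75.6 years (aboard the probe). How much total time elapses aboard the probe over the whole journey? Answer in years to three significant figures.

Leg 1: γ = 4.692; τ_1 = 25.9/4.692 = 5.520 years.
Leg 2: 6.50 years is already measured aboard the probe.
Leg 3: 3.08 years is already measured aboard the probe.
Leg 4: 75.6 years is already measured aboard the probe.
Total: 5.520 + 6.500 + 3.080 + 75.60 years.

τ = 90.7 years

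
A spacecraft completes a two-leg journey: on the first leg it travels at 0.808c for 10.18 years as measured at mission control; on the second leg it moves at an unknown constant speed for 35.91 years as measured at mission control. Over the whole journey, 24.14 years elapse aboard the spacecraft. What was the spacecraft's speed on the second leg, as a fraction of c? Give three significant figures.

β = 0.863

Leg 1: γ = 1/√(1 − 0.808²) = 1/√0.3471 = 1.697; τ_1 = 10.18/1.697 = 5.998 years.
Leg 2: speed unknown; τ_2 = 35.91/γ_2.
Total proper time: 5.998 + τ_2 = 24.14, so τ_2 = 24.14 − 5.998 = 18.14 years.
γ_2 = 35.91/18.14 = 1.979; β = √(1 − 1/γ²) = √0.7448.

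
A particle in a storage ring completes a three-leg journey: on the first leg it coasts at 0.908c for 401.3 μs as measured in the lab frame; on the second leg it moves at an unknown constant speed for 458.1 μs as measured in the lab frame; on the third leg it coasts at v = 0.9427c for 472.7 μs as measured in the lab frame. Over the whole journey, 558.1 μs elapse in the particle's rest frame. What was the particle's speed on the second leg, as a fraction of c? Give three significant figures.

Leg 1: γ = 1/√(1 − 0.908²) = 1/√0.1755 = 2.387; τ_1 = 401.3/2.387 = 168.1 μs.
Leg 2: speed unknown; τ_2 = 458.1/γ_2.
Leg 3: γ = 1/√(1 − 0.9427²) = 1/√0.1113 = 2.997; τ_3 = 472.7/2.997 = 157.7 μs.
Total proper time: 168.1 + τ_2 + 157.7 = 558.1, so τ_2 = 558.1 − 325.8 = 232.3 μs.
γ_2 = 458.1/232.3 = 1.972; β = √(1 − 1/γ²) = √0.7430.

β = 0.862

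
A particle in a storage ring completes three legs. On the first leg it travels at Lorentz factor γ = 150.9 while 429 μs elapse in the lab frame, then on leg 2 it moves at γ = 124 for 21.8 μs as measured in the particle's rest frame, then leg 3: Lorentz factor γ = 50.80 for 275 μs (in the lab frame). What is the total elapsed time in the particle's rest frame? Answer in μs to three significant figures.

Leg 1: γ = 150.9; τ_1 = 429/150.9 = 2.843 μs.
Leg 2: 21.8 μs is already measured in the particle's rest frame.
Leg 3: γ = 50.80; τ_3 = 275/50.80 = 5.413 μs.
Total: 2.843 + 21.80 + 5.413 μs.

τ = 30.1 μs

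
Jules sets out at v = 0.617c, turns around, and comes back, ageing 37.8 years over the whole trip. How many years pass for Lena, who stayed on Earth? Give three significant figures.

γ = 1/√(1 − 0.617²) = 1/√0.6193 = 1.271
Earth-frame duration is the dilated interval: Δt = γτ = 1.271 × 37.8 years.

Δt = 48.0 years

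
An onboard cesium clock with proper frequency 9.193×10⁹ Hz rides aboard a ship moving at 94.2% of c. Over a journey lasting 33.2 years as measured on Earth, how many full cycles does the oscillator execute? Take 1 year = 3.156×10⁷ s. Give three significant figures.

N = 3.23×10¹⁸

β = 0.942; γ = 1/√(1 − 0.942²) = 1/√0.1126 = 2.980
The oscillator's own cycle count is N = f × τ where τ is the proper time on the ship. τ = Δt/γ = 33.2/2.980 = 11.14 years = 3.517×10⁸ s.
N = 9.193×10⁹ × 3.517×10⁸ = 3.233×10¹⁸.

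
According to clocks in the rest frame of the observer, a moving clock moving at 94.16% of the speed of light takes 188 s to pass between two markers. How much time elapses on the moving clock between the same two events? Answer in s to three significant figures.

β = 0.9416; γ = 1/√(1 − 0.9416²) = 1/√0.1134 = 2.970
The interval measured in the rest frame of the observer is the dilated one; the clock on the moving clock measures the proper time τ = Δt/γ = 188/2.970 s.

τ = 63.3 s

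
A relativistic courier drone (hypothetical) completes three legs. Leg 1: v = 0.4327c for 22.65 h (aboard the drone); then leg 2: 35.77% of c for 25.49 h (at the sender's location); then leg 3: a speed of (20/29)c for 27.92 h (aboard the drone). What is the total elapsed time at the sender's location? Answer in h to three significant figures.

Δt = 89.2 h

Leg 1: γ = 1/√(1 − 0.4327²) = 1/√0.8128 = 1.109; Δt_1 = 1.109 × 22.65 = 25.12 h.
Leg 2: 25.49 h is already measured at the sender's location.
Leg 3: γ = 1/√(1 − (20/29)²) = 29/21 ≈ 1.381; Δt_3 = 1.381 × 27.92 = 38.56 h.
Total: 25.12 + 25.49 + 38.56 h.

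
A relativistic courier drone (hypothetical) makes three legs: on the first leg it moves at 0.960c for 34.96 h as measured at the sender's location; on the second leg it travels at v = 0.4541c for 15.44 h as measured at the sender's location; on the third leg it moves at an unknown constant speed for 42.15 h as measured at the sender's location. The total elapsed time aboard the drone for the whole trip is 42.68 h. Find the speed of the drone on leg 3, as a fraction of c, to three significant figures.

β = 0.891

Leg 1: γ = 1/√(1 − 0.960²) = 25/7 ≈ 3.571; τ_1 = 34.96/3.571 = 9.789 h.
Leg 2: γ = 1/√(1 − 0.4541²) = 1/√0.7938 = 1.122; τ_2 = 15.44/1.122 = 13.76 h.
Leg 3: speed unknown; τ_3 = 42.15/γ_3.
Total proper time: 9.789 + 13.76 + τ_3 = 42.68, so τ_3 = 42.68 − 23.55 = 19.13 h.
γ_3 = 42.15/19.13 = 2.203; β = √(1 − 1/γ²) = √0.7939.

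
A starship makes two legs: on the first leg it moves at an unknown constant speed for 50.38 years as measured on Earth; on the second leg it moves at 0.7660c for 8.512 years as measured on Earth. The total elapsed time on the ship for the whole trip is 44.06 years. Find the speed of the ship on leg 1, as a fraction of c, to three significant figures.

β = 0.643

Leg 1: speed unknown; τ_1 = 50.38/γ_1.
Leg 2: γ = 1/√(1 − 0.7660²) = 1/√0.4132 = 1.556; τ_2 = 8.512/1.556 = 5.472 years.
Total proper time: τ_1 + 5.472 = 44.06, so τ_1 = 44.06 − 5.472 = 38.59 years.
γ_1 = 50.38/38.59 = 1.306; β = √(1 − 1/γ²) = √0.4133.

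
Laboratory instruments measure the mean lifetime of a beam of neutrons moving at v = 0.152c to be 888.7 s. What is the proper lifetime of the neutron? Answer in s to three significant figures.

γ = 1/√(1 − 0.152²) = 1/√0.9769 = 1.012
The lab-frame lifetime is the dilated interval; the proper lifetime is τ₀ = Δt/γ = 888.7/1.012 s.

τ₀ = 878 s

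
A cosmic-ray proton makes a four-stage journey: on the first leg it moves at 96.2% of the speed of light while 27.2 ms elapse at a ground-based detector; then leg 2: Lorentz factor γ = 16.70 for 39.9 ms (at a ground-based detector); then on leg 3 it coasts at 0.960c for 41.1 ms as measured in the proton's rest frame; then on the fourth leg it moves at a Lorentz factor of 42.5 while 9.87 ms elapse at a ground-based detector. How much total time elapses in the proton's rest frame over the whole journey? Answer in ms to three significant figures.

τ = 51.1 ms

Leg 1: β = 0.962; γ = 1/√(1 − 0.962²) = 1/√0.07456 = 3.662; τ_1 = 27.2/3.662 = 7.427 ms.
Leg 2: γ = 16.70; τ_2 = 39.9/16.70 = 2.389 ms.
Leg 3: 41.1 ms is already measured in the proton's rest frame.
Leg 4: γ = 42.5; τ_4 = 9.87/42.50 = 0.2322 ms.
Total: 7.427 + 2.389 + 41.10 + 0.2322 ms.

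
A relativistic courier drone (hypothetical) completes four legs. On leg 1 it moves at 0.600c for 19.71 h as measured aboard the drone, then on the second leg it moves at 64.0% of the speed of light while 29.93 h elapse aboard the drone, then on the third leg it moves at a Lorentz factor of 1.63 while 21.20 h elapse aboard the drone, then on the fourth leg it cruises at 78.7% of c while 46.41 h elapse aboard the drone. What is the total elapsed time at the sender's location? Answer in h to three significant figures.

Δt = 173 h

Leg 1: γ = 1/√(1 − 0.600²) = 5/4 = 1.250; Δt_1 = 1.250 × 19.71 = 24.64 h.
Leg 2: β = 0.640; γ = 1/√(1 − 0.640²) = 1/√0.5904 = 1.301; Δt_2 = 1.301 × 29.93 = 38.95 h.
Leg 3: γ = 1.63; Δt_3 = 1.630 × 21.20 = 34.56 h.
Leg 4: β = 0.787; γ = 1/√(1 − 0.787²) = 1/√0.3806 = 1.621; Δt_4 = 1.621 × 46.41 = 75.22 h.
Total: 24.64 + 38.95 + 34.56 + 75.22 h.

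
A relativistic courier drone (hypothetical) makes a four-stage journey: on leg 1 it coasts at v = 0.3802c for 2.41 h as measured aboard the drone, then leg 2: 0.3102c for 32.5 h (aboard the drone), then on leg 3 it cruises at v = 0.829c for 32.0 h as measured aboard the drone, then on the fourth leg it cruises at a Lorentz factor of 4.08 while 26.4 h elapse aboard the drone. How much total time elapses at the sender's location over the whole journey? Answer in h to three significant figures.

Δt = 202 h

Leg 1: γ = 1/√(1 − 0.3802²) = 1/√0.8554 = 1.081; Δt_1 = 1.081 × 2.41 = 2.606 h.
Leg 2: γ = 1/√(1 − 0.3102²) = 1/√0.9038 = 1.052; Δt_2 = 1.052 × 32.5 = 34.19 h.
Leg 3: γ = 1/√(1 − 0.829²) = 1/√0.3128 = 1.788; Δt_3 = 1.788 × 32.0 = 57.22 h.
Leg 4: γ = 4.08; Δt_4 = 4.080 × 26.4 = 107.7 h.
Total: 2.606 + 34.19 + 57.22 + 107.7 h.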